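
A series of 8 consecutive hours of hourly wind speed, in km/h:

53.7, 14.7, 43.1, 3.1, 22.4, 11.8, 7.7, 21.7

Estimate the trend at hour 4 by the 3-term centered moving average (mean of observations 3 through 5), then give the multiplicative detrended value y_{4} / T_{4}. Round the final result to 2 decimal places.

0.14

Trend T_4 = (43.1 + 3.1 + 22.4) / 3 = 68.6/3 = 22.8667
Ratio to trend: 3.1 / 22.8667 = 0.14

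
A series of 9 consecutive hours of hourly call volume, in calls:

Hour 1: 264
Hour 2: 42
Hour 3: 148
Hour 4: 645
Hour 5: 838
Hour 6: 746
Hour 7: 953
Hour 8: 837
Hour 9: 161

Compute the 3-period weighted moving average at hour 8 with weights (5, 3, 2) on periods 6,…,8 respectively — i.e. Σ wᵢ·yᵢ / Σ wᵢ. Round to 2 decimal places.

Weighted sum: 5·746 + 3·953 + 2·837 = 3730 + 2859 + 1674 = 8263
Weight total: 5 + 3 + 2 = 10
WMA = 8263 / 10 = 826.30

826.30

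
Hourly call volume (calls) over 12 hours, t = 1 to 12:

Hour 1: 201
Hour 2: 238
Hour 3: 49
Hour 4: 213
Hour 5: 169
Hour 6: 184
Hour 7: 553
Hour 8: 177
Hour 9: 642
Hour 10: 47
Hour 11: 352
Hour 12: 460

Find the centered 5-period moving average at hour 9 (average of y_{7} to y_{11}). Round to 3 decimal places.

354.200

Sum of periods 7–11: 553 + 177 + 642 + 47 + 352 = 1771
Divide by 5: 1771 / 5 = 354.200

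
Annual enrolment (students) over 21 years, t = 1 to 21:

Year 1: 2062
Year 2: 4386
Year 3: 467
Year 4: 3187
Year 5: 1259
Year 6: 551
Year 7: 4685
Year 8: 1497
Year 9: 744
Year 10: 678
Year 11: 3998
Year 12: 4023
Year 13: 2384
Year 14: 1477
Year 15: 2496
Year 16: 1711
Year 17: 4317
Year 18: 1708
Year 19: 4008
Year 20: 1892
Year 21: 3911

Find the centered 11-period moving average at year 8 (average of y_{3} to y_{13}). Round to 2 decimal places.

Sum of periods 3–13: 467 + 3187 + 1259 + 551 + 4685 + 1497 + 744 + 678 + 3998 + 4023 + 2384 = 23473
Divide by 11: 23473 / 11 = 2133.91

2133.91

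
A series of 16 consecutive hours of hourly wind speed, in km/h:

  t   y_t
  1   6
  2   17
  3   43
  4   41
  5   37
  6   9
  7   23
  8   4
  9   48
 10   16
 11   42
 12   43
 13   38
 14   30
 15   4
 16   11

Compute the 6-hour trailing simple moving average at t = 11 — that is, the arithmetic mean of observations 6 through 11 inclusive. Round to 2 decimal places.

Sum of periods 6–11: 9 + 23 + 4 + 48 + 16 + 42 = 142
Divide by 6: 142 / 6 = 23.67

23.67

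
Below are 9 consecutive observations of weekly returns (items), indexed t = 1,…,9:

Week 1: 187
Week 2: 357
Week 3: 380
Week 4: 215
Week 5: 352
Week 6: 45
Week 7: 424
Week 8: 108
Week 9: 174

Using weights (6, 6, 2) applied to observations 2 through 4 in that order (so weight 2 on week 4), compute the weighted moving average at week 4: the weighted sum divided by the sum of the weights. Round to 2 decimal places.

Weighted sum: 6·357 + 6·380 + 2·215 = 2142 + 2280 + 430 = 4852
Weight total: 6 + 6 + 2 = 14
WMA = 4852 / 14 = 346.57

346.57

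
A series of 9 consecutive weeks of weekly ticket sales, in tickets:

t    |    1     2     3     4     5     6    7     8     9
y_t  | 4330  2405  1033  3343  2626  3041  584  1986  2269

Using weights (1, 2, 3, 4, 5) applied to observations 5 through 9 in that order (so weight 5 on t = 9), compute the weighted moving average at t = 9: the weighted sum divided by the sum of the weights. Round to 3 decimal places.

1983.267

Weighted sum: 1·2626 + 2·3041 + 3·584 + 4·1986 + 5·2269 = 2626 + 6082 + 1752 + 7944 + 11345 = 29749
Weight total: 1 + 2 + 3 + 4 + 5 = 15
WMA = 29749 / 15 = 1983.267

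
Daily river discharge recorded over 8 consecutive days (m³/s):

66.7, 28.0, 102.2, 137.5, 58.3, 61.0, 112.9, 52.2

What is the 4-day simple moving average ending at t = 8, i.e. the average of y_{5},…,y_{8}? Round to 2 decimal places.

71.10

Sum of periods 5–8: 58.3 + 61.0 + 112.9 + 52.2 = 284.4
Divide by 4: 284.4 / 4 = 71.10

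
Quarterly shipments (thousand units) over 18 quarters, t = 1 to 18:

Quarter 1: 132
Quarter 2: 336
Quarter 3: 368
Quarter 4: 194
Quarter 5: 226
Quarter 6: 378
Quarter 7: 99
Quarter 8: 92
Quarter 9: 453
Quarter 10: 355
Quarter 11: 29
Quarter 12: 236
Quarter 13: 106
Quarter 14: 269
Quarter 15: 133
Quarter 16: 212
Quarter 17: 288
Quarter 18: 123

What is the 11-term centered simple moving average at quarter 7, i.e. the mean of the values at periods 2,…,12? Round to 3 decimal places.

251.455

Sum of periods 2–12: 336 + 368 + 194 + 226 + 378 + 99 + 92 + 453 + 355 + 29 + 236 = 2766
Divide by 11: 2766 / 11 = 251.455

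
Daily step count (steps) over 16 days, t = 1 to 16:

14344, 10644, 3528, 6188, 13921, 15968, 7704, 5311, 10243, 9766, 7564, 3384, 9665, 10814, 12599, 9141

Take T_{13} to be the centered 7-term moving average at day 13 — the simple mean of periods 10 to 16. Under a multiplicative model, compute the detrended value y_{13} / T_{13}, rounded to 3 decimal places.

1.075

Trend T_13 = (9766 + 7564 + 3384 + 9665 + 10814 + 12599 + 9141) / 7 = 62933/7 = 8990.42857
Ratio to trend: 9665 / 8990.42857 = 1.075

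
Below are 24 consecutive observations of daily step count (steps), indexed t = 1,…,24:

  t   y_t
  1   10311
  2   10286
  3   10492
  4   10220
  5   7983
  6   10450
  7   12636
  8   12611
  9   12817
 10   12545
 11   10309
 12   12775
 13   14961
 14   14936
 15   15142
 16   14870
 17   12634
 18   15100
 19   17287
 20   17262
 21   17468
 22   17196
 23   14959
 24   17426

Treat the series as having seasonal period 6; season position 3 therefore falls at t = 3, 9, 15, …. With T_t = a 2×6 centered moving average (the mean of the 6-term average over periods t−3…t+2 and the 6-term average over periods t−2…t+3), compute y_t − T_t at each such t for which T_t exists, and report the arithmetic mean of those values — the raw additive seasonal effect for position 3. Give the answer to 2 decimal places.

728.67

Season position 3 occurs at t = 9, 15, 21 (where T_t is defined).
t=9: T_9 = 12088.4167; y_9 − T_9 = 12817 − 12088.4167 = 728.5833
t=15: T_15 = 14413.4167; y_15 − T_15 = 15142 − 14413.4167 = 728.5833
t=21: T_21 = 16739.1667; y_21 − T_21 = 17468 − 16739.1667 = 728.8333
Mean deviation: (728.5833 + 728.5833 + 728.8333) / 3 = 728.67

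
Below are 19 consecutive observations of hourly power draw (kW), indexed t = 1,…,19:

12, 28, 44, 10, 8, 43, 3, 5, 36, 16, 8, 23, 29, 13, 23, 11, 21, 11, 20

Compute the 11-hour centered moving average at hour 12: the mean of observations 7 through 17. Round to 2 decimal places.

Sum of periods 7–17: 3 + 5 + 36 + 16 + 8 + 23 + 29 + 13 + 23 + 11 + 21 = 188
Divide by 11: 188 / 11 = 17.09

17.09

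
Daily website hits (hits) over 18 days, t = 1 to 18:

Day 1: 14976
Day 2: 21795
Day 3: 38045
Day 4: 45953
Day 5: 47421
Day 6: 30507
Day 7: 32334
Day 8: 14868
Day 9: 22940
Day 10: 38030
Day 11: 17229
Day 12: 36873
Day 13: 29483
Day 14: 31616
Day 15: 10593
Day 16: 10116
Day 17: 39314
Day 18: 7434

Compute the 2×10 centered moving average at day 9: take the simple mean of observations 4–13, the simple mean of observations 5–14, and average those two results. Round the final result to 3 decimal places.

30846.950

Sum over 4–13: 45953 + 47421 + 30507 + 32334 + 14868 + 22940 + 38030 + 17229 + 36873 + 29483 = 315638
Sum over 5–14: 47421 + 30507 + 32334 + 14868 + 22940 + 38030 + 17229 + 36873 + 29483 + 31616 = 301301
CMA at t=9 = (315638 + 301301) / (2·10) = 616939 / 20 = 30846.950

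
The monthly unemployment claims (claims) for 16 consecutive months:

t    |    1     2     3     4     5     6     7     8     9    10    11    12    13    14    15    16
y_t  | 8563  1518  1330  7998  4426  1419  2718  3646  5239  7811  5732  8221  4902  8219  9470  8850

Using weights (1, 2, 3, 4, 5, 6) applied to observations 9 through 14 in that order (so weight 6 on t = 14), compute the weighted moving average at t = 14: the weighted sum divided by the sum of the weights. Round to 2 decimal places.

Weighted sum: 1·5239 + 2·7811 + 3·5732 + 4·8221 + 5·4902 + 6·8219 = 5239 + 15622 + 17196 + 32884 + 24510 + 49314 = 144765
Weight total: 1 + 2 + 3 + 4 + 5 + 6 = 21
WMA = 144765 / 21 = 6893.57

6893.57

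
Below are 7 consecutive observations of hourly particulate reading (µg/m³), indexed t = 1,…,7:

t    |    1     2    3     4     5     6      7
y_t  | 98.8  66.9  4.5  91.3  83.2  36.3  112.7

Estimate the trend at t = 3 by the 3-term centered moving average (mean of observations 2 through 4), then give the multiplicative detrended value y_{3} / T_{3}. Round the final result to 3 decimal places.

Trend T_3 = (66.9 + 4.5 + 91.3) / 3 = 162.7/3 = 54.23333
Ratio to trend: 4.5 / 54.23333 = 0.083

0.083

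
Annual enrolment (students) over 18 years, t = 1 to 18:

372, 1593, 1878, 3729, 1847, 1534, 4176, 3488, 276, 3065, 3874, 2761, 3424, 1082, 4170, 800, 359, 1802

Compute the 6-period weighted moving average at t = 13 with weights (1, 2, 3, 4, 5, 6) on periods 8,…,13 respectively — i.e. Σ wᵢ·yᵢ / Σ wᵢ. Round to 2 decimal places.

Weighted sum: 1·3488 + 2·276 + 3·3065 + 4·3874 + 5·2761 + 6·3424 = 3488 + 552 + 9195 + 15496 + 13805 + 20544 = 63080
Weight total: 1 + 2 + 3 + 4 + 5 + 6 = 21
WMA = 63080 / 21 = 3003.81

3003.81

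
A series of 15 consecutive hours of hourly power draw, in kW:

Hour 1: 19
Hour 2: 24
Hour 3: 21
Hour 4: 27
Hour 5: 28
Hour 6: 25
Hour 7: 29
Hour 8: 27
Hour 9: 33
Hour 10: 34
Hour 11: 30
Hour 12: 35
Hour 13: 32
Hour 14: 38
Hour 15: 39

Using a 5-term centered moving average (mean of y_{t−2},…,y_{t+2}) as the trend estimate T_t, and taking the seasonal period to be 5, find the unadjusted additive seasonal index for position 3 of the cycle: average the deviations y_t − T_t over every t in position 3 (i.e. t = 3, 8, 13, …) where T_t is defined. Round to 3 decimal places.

Season position 3 occurs at t = 3, 8, 13 (where T_t is defined).
t=3: T_3 = 23.80000; y_3 − T_3 = 21 − 23.80000 = -2.80000
t=8: T_8 = 29.60000; y_8 − T_8 = 27 − 29.60000 = -2.60000
t=13: T_13 = 34.80000; y_13 − T_13 = 32 − 34.80000 = -2.80000
Mean deviation: (-2.80000 + -2.60000 + -2.80000) / 3 = -2.733

-2.733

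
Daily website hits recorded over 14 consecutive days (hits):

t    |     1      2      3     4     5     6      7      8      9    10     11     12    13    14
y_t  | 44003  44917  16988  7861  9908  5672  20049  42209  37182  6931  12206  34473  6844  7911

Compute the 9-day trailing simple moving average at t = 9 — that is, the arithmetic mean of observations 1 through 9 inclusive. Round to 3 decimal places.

Sum of periods 1–9: 44003 + 44917 + 16988 + 7861 + 9908 + 5672 + 20049 + 42209 + 37182 = 228789
Divide by 9: 228789 / 9 = 25421.000

25421.000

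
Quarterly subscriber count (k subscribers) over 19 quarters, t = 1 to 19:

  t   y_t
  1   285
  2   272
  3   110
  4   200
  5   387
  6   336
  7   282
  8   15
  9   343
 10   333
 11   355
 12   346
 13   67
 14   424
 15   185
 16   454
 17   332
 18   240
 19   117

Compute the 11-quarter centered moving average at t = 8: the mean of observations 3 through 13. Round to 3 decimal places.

Sum of periods 3–13: 110 + 200 + 387 + 336 + 282 + 15 + 343 + 333 + 355 + 346 + 67 = 2774
Divide by 11: 2774 / 11 = 252.182

252.182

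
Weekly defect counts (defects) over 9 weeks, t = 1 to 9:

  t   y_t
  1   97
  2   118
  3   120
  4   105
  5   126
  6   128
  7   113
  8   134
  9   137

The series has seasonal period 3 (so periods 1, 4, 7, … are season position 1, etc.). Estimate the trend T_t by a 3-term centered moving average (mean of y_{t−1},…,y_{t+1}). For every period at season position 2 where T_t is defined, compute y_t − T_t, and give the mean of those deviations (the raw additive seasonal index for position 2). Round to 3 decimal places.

6.222

Season position 2 occurs at t = 2, 5, 8 (where T_t is defined).
t=2: T_2 = 111.66667; y_2 − T_2 = 118 − 111.66667 = 6.33333
t=5: T_5 = 119.66667; y_5 − T_5 = 126 − 119.66667 = 6.33333
t=8: T_8 = 128.00000; y_8 − T_8 = 134 − 128.00000 = 6.00000
Mean deviation: (6.33333 + 6.33333 + 6.00000) / 3 = 6.222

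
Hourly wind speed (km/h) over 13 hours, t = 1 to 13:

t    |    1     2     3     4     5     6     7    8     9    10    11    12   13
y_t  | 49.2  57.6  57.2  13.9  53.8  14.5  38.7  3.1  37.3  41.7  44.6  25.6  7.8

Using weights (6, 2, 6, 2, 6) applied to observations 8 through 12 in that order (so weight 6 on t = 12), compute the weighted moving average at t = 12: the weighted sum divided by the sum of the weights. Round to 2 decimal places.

Weighted sum: 6·3.1 + 2·37.3 + 6·41.7 + 2·44.6 + 6·25.6 = 18.6 + 74.6 + 250.2 + 89.2 + 153.6 = 586.2
Weight total: 6 + 2 + 6 + 2 + 6 = 22
WMA = 586.2 / 22 = 26.65

26.65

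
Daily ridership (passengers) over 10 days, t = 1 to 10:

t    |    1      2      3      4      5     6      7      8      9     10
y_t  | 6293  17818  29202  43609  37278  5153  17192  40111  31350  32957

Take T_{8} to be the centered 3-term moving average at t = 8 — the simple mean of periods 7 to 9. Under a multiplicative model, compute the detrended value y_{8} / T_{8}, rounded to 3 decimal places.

Trend T_8 = (17192 + 40111 + 31350) / 3 = 88653/3 = 29551.00000
Ratio to trend: 40111 / 29551.00000 = 1.357

1.357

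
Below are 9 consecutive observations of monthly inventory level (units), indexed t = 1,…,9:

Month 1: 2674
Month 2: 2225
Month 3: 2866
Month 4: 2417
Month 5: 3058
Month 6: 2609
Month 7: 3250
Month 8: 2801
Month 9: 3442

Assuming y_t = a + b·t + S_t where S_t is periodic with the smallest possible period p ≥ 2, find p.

First differences y_{t+1} − y_t: -449, 641, -449, 641, -449, 641, …
The difference pattern repeats every 2 terms and not for any smaller step, so p = 2.

2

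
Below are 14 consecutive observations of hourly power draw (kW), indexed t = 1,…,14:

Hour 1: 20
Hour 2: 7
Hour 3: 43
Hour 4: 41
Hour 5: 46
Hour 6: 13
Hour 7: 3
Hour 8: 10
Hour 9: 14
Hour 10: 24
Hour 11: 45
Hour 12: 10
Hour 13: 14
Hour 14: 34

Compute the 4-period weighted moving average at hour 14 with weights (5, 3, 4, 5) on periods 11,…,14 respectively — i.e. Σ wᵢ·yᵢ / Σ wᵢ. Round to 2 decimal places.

Weighted sum: 5·45 + 3·10 + 4·14 + 5·34 = 225 + 30 + 56 + 170 = 481
Weight total: 5 + 3 + 4 + 5 = 17
WMA = 481 / 17 = 28.29

28.29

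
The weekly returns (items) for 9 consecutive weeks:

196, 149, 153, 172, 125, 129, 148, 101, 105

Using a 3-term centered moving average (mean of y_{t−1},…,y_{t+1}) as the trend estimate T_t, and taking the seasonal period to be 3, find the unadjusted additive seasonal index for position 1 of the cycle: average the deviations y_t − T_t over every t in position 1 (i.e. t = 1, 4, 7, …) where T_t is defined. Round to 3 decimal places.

Season position 1 occurs at t = 4, 7 (where T_t is defined).
t=4: T_4 = 150.00000; y_4 − T_4 = 172 − 150.00000 = 22.00000
t=7: T_7 = 126.00000; y_7 − T_7 = 148 − 126.00000 = 22.00000
Mean deviation: (22.00000 + 22.00000) / 2 = 22.000

22.000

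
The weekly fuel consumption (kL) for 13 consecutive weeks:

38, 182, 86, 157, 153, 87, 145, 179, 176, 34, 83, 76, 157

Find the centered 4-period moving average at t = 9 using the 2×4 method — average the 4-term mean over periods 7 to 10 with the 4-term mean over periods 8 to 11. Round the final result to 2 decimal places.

Sum over 7–10: 145 + 179 + 176 + 34 = 534
Sum over 8–11: 179 + 176 + 34 + 83 = 472
CMA at t=9 = (534 + 472) / (2·4) = 1006 / 8 = 125.75

125.75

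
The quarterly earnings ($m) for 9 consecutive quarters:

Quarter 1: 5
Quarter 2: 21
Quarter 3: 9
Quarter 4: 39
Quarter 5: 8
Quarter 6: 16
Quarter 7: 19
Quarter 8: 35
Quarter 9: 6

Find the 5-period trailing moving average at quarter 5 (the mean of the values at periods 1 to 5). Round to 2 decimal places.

Sum of periods 1–5: 5 + 21 + 9 + 39 + 8 = 82
Divide by 5: 82 / 5 = 16.40

16.40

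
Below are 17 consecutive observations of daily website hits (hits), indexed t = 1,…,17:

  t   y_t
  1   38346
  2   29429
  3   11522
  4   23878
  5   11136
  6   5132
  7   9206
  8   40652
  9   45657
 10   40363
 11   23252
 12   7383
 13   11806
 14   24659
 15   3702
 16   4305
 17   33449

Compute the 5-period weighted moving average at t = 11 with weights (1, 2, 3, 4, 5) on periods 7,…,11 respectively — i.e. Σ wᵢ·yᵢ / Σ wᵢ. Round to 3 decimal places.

Weighted sum: 1·9206 + 2·40652 + 3·45657 + 4·40363 + 5·23252 = 9206 + 81304 + 136971 + 161452 + 116260 = 505193
Weight total: 1 + 2 + 3 + 4 + 5 = 15
WMA = 505193 / 15 = 33679.533

33679.533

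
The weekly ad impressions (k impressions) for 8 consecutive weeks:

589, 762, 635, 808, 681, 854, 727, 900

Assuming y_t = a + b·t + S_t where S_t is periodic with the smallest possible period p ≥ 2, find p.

2

First differences y_{t+1} − y_t: 173, -127, 173, -127, 173, -127, …
The difference pattern repeats every 2 terms and not for any smaller step, so p = 2.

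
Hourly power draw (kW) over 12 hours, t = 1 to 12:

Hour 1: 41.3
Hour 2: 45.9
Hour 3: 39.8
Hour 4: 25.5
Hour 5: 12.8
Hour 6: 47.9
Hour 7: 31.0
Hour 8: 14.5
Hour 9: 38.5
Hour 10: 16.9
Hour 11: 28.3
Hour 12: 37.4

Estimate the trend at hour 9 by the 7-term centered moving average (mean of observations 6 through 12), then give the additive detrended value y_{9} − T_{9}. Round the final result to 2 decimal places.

7.86

Trend T_9 = (47.9 + 31.0 + 14.5 + 38.5 + 16.9 + 28.3 + 37.4) / 7 = 214.5/7 = 30.6429
Detrended value: 38.5 − 30.6429 = 7.86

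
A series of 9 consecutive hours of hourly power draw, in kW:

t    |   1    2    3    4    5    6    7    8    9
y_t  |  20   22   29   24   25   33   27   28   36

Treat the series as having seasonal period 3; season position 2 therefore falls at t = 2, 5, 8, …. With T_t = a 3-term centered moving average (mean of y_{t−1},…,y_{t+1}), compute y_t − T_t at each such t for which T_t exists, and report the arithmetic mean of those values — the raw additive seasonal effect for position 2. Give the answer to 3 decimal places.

-2.111

Season position 2 occurs at t = 2, 5, 8 (where T_t is defined).
t=2: T_2 = 23.66667; y_2 − T_2 = 22 − 23.66667 = -1.66667
t=5: T_5 = 27.33333; y_5 − T_5 = 25 − 27.33333 = -2.33333
t=8: T_8 = 30.33333; y_8 − T_8 = 28 − 30.33333 = -2.33333
Mean deviation: (-1.66667 + -2.33333 + -2.33333) / 3 = -2.111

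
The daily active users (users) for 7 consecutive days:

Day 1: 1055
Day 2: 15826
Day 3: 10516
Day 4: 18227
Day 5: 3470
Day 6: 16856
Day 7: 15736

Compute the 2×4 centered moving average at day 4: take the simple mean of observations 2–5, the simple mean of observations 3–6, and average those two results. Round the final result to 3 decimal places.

Sum over 2–5: 15826 + 10516 + 18227 + 3470 = 48039
Sum over 3–6: 10516 + 18227 + 3470 + 16856 = 49069
CMA at t=4 = (48039 + 49069) / (2·4) = 97108 / 8 = 12138.500

12138.500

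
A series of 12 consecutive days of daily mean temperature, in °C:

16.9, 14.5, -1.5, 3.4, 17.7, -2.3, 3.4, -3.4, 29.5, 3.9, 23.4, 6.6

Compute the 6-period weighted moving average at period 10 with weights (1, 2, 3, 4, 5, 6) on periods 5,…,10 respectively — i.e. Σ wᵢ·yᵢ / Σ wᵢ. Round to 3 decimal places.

8.600

Weighted sum: 1·17.7 + 2·-2.3 + 3·3.4 + 4·-3.4 + 5·29.5 + 6·3.9 = 17.7 + -4.6 + 10.2 + -13.6 + 147.5 + 23.4 = 180.6
Weight total: 1 + 2 + 3 + 4 + 5 + 6 = 21
WMA = 180.6 / 21 = 8.600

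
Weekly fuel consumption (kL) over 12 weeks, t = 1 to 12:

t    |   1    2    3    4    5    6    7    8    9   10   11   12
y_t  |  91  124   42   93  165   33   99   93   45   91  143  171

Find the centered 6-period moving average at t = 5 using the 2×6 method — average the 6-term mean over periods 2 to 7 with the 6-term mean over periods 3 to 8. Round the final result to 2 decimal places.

Sum over 2–7: 124 + 42 + 93 + 165 + 33 + 99 = 556
Sum over 3–8: 42 + 93 + 165 + 33 + 99 + 93 = 525
CMA at t=5 = (556 + 525) / (2·6) = 1081 / 12 = 90.08

90.08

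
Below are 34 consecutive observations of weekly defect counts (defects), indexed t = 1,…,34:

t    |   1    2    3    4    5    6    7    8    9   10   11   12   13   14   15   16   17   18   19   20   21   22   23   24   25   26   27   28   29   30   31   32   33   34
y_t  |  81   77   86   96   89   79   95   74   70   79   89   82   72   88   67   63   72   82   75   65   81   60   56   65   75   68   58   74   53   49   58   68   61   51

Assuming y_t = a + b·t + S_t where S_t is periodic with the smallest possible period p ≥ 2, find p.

First differences y_{t+1} − y_t: -4, 9, 10, -7, -10, 16, -21, -4, 9, 10, -7, -10, 16, -21, -4, 9, …
The difference pattern repeats every 7 terms and not for any smaller step, so p = 7.

7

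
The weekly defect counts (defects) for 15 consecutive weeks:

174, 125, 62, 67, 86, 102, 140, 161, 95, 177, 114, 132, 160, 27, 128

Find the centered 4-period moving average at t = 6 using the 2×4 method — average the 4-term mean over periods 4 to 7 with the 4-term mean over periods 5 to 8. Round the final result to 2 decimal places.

110.50

Sum over 4–7: 67 + 86 + 102 + 140 = 395
Sum over 5–8: 86 + 102 + 140 + 161 = 489
CMA at t=6 = (395 + 489) / (2·4) = 884 / 8 = 110.50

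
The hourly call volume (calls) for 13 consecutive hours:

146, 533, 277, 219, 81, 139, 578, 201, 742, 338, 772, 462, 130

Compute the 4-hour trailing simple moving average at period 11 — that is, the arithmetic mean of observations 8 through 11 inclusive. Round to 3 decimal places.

Sum of periods 8–11: 201 + 742 + 338 + 772 = 2053
Divide by 4: 2053 / 4 = 513.250

513.250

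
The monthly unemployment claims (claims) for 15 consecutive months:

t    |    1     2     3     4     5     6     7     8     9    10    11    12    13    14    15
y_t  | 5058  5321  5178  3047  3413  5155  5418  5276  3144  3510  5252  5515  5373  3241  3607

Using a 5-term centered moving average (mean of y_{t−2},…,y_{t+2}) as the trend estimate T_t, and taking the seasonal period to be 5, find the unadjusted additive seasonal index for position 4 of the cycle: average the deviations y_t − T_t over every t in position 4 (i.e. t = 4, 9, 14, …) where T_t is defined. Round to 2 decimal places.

-1375.90

Season position 4 occurs at t = 4, 9 (where T_t is defined).
t=4: T_4 = 4422.8000; y_4 − T_4 = 3047 − 4422.8000 = -1375.8000
t=9: T_9 = 4520.0000; y_9 − T_9 = 3144 − 4520.0000 = -1376.0000
Mean deviation: (-1375.8000 + -1376.0000) / 2 = -1375.90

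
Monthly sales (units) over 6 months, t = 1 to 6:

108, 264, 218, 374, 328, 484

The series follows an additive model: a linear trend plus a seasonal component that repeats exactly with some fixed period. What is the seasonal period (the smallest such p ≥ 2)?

First differences y_{t+1} − y_t: 156, -46, 156, -46, 156, …
The difference pattern repeats every 2 terms and not for any smaller step, so p = 2.

2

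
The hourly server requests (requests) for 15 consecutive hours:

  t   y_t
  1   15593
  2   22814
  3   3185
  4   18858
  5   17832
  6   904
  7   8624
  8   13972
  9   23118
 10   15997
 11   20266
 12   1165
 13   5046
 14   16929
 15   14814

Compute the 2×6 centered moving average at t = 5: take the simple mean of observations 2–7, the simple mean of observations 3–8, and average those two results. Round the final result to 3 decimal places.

Sum over 2–7: 22814 + 3185 + 18858 + 17832 + 904 + 8624 = 72217
Sum over 3–8: 3185 + 18858 + 17832 + 904 + 8624 + 13972 = 63375
CMA at t=5 = (72217 + 63375) / (2·6) = 135592 / 12 = 11299.333

11299.333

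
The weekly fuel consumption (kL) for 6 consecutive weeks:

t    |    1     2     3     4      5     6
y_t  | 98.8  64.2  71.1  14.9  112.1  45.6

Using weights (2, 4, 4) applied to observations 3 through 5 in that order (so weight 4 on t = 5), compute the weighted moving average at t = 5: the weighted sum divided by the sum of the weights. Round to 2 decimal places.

65.02

Weighted sum: 2·71.1 + 4·14.9 + 4·112.1 = 142.2 + 59.6 + 448.4 = 650.2
Weight total: 2 + 4 + 4 = 10
WMA = 650.2 / 10 = 65.02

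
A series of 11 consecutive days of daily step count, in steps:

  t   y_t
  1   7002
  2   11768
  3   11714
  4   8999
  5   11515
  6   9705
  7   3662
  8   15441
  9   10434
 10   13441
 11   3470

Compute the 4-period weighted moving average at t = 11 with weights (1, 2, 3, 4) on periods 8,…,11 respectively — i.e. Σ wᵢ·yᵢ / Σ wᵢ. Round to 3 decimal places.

Weighted sum: 1·15441 + 2·10434 + 3·13441 + 4·3470 = 15441 + 20868 + 40323 + 13880 = 90512
Weight total: 1 + 2 + 3 + 4 = 10
WMA = 90512 / 10 = 9051.200

9051.200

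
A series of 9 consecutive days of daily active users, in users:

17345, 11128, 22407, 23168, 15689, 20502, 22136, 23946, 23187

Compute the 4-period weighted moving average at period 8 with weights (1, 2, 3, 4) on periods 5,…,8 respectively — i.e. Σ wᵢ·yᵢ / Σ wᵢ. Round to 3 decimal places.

Weighted sum: 1·15689 + 2·20502 + 3·22136 + 4·23946 = 15689 + 41004 + 66408 + 95784 = 218885
Weight total: 1 + 2 + 3 + 4 = 10
WMA = 218885 / 10 = 21888.500

21888.500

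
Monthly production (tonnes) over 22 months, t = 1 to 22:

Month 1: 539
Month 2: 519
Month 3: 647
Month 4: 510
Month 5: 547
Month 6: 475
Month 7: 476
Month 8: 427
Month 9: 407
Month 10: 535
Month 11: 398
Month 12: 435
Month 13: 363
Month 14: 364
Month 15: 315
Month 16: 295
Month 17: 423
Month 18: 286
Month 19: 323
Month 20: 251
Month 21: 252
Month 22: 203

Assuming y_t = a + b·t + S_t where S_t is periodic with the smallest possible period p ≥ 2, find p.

7

First differences y_{t+1} − y_t: -20, 128, -137, 37, -72, 1, -49, -20, 128, -137, 37, -72, 1, -49, -20, 128, …
The difference pattern repeats every 7 terms and not for any smaller step, so p = 7.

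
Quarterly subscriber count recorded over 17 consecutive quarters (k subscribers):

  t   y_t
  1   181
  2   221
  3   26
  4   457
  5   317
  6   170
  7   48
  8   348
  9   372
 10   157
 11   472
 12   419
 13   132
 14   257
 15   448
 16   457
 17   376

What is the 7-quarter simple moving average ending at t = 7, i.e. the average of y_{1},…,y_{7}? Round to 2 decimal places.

202.86

Sum of periods 1–7: 181 + 221 + 26 + 457 + 317 + 170 + 48 = 1420
Divide by 7: 1420 / 7 = 202.86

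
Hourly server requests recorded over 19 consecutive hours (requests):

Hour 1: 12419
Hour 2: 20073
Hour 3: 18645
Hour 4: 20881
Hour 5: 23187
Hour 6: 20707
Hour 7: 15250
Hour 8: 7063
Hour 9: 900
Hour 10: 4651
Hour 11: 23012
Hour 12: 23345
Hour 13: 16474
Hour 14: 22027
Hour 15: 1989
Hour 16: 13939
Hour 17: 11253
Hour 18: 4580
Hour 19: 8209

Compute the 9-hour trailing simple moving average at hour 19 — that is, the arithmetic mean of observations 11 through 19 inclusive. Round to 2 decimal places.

Sum of periods 11–19: 23012 + 23345 + 16474 + 22027 + 1989 + 13939 + 11253 + 4580 + 8209 = 124828
Divide by 9: 124828 / 9 = 13869.78

13869.78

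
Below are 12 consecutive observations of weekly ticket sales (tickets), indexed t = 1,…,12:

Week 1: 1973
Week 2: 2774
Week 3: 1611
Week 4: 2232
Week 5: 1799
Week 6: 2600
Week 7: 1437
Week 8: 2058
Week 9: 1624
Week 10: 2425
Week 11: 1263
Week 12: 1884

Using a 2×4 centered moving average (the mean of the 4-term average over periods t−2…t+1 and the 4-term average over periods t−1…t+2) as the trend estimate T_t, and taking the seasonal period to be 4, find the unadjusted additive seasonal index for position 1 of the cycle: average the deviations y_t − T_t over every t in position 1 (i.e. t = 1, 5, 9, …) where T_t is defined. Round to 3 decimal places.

Season position 1 occurs at t = 5, 9 (where T_t is defined).
t=5: T_5 = 2038.75000; y_5 − T_5 = 1799 − 2038.75000 = -239.75000
t=9: T_9 = 1864.25000; y_9 − T_9 = 1624 − 1864.25000 = -240.25000
Mean deviation: (-239.75000 + -240.25000) / 2 = -240.000

-240.000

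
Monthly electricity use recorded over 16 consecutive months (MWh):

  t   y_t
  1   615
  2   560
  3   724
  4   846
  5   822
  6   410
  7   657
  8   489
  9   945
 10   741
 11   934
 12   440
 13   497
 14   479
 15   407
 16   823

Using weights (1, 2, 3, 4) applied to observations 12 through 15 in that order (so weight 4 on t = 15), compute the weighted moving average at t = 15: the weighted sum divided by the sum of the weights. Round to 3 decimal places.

Weighted sum: 1·440 + 2·497 + 3·479 + 4·407 = 440 + 994 + 1437 + 1628 = 4499
Weight total: 1 + 2 + 3 + 4 = 10
WMA = 4499 / 10 = 449.900

449.900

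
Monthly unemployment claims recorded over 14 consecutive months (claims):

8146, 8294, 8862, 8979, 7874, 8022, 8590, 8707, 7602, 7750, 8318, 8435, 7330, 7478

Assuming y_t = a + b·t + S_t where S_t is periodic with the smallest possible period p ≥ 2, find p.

4

First differences y_{t+1} − y_t: 148, 568, 117, -1105, 148, 568, 117, -1105, 148, 568, …
The difference pattern repeats every 4 terms and not for any smaller step, so p = 4.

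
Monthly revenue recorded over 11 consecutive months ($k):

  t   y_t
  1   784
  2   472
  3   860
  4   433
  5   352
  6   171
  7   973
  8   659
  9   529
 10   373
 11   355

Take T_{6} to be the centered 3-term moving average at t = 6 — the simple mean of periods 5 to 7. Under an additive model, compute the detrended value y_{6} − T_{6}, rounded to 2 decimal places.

-327.67

Trend T_6 = (352 + 171 + 973) / 3 = 1496/3 = 498.6667
Detrended value: 171 − 498.6667 = -327.67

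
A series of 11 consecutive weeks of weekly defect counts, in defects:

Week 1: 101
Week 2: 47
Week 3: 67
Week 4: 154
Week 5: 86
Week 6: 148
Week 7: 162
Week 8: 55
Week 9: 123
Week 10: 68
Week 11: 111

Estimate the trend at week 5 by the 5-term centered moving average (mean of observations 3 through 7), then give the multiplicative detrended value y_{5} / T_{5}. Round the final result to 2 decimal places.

0.70

Trend T_5 = (67 + 154 + 86 + 148 + 162) / 5 = 617/5 = 123.4000
Ratio to trend: 86 / 123.4000 = 0.70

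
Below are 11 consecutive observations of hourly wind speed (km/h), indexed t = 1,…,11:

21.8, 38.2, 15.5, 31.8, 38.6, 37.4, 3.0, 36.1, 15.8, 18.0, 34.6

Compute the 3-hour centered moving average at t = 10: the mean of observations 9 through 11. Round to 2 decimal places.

Sum of periods 9–11: 15.8 + 18.0 + 34.6 = 68.4
Divide by 3: 68.4 / 3 = 22.80

22.80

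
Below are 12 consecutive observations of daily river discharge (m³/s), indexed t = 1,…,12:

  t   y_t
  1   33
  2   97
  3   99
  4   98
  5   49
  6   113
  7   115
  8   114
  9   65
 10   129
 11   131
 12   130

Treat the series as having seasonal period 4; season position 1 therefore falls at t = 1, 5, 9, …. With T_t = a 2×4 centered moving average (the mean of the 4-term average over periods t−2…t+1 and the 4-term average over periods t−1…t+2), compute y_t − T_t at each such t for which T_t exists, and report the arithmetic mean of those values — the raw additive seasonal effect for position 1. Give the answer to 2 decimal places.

-42.75

Season position 1 occurs at t = 5, 9 (where T_t is defined).
t=5: T_5 = 91.7500; y_5 − T_5 = 49 − 91.7500 = -42.7500
t=9: T_9 = 107.7500; y_9 − T_9 = 65 − 107.7500 = -42.7500
Mean deviation: (-42.7500 + -42.7500) / 2 = -42.75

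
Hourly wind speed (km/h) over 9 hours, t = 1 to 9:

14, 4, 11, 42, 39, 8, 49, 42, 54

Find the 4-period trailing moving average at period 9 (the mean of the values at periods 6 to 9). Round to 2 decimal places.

Sum of periods 6–9: 8 + 49 + 42 + 54 = 153
Divide by 4: 153 / 4 = 38.25

38.25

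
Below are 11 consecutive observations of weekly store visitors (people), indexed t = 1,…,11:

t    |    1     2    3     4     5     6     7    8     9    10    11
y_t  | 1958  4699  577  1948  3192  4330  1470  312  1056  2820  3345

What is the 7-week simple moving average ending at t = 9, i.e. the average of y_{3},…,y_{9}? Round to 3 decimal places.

1840.714

Sum of periods 3–9: 577 + 1948 + 3192 + 4330 + 1470 + 312 + 1056 = 12885
Divide by 7: 12885 / 7 = 1840.714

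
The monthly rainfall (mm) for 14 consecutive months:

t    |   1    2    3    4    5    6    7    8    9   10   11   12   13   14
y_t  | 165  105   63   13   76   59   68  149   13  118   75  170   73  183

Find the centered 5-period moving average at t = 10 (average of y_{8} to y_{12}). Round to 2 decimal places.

Sum of periods 8–12: 149 + 13 + 118 + 75 + 170 = 525
Divide by 5: 525 / 5 = 105.00

105.00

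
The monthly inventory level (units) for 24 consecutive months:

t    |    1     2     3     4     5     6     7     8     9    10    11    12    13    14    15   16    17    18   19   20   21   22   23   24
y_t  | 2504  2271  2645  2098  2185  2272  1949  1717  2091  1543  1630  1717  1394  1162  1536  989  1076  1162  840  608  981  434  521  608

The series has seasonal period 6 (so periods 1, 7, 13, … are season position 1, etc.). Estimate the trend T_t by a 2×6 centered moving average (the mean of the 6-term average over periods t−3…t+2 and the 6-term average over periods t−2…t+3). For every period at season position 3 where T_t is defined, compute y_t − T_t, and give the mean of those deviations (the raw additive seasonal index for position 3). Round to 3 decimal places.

Season position 3 occurs at t = 9, 15, 21 (where T_t is defined).
t=9: T_9 = 1820.75000; y_9 − T_9 = 2091 − 1820.75000 = 270.25000
t=15: T_15 = 1266.08333; y_15 − T_15 = 1536 − 1266.08333 = 269.91667
t=21: T_21 = 711.50000; y_21 − T_21 = 981 − 711.50000 = 269.50000
Mean deviation: (270.25000 + 269.91667 + 269.50000) / 3 = 269.889

269.889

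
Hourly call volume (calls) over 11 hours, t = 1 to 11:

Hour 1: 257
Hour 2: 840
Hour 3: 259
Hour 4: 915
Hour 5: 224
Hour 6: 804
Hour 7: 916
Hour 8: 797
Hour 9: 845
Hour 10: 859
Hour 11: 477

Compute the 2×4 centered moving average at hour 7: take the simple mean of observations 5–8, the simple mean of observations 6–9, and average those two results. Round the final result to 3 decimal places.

Sum over 5–8: 224 + 804 + 916 + 797 = 2741
Sum over 6–9: 804 + 916 + 797 + 845 = 3362
CMA at t=7 = (2741 + 3362) / (2·4) = 6103 / 8 = 762.875

762.875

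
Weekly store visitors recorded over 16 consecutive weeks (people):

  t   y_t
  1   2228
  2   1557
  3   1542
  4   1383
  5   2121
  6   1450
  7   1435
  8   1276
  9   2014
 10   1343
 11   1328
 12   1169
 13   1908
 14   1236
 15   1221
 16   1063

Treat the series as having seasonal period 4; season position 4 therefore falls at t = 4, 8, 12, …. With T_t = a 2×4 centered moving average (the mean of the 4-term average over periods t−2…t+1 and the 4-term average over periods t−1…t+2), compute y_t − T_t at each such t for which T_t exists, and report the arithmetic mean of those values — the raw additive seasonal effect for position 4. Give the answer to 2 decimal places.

Season position 4 occurs at t = 4, 8, 12 (where T_t is defined).
t=4: T_4 = 1637.3750; y_4 − T_4 = 1383 − 1637.3750 = -254.3750
t=8: T_8 = 1530.3750; y_8 − T_8 = 1276 − 1530.3750 = -254.3750
t=12: T_12 = 1423.6250; y_12 − T_12 = 1169 − 1423.6250 = -254.6250
Mean deviation: (-254.3750 + -254.3750 + -254.6250) / 3 = -254.46

-254.46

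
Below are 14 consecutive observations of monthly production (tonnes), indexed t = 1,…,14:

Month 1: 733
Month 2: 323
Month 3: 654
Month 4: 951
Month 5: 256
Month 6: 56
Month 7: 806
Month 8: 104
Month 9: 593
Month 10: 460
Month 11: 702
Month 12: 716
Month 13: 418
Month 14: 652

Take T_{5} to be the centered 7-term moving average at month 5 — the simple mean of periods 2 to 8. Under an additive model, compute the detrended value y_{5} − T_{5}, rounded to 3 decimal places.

-194.000

Trend T_5 = (323 + 654 + 951 + 256 + 56 + 806 + 104) / 7 = 3150/7 = 450.00000
Detrended value: 256 − 450.00000 = -194.000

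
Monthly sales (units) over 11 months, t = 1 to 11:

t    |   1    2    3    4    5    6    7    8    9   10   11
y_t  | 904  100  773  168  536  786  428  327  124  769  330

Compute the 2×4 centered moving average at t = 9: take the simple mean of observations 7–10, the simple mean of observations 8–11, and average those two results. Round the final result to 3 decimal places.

Sum over 7–10: 428 + 327 + 124 + 769 = 1648
Sum over 8–11: 327 + 124 + 769 + 330 = 1550
CMA at t=9 = (1648 + 1550) / (2·4) = 3198 / 8 = 399.750

399.750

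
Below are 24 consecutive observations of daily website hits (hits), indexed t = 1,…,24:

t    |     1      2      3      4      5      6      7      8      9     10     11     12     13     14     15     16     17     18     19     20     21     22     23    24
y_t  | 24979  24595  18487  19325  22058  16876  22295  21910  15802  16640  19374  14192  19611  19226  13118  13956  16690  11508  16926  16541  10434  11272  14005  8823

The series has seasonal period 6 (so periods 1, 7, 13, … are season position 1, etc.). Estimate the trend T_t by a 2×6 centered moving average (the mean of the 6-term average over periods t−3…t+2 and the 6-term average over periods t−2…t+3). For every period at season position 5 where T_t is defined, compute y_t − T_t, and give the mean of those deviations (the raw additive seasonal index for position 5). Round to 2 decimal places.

1676.11

Season position 5 occurs at t = 5, 11, 17 (where T_t is defined).
t=5: T_5 = 20382.2500; y_5 − T_5 = 22058 − 20382.2500 = 1675.7500
t=11: T_11 = 17697.8333; y_11 − T_11 = 19374 − 17697.8333 = 1676.1667
t=17: T_17 = 15013.5833; y_17 − T_17 = 16690 − 15013.5833 = 1676.4167
Mean deviation: (1675.7500 + 1676.1667 + 1676.4167) / 3 = 1676.11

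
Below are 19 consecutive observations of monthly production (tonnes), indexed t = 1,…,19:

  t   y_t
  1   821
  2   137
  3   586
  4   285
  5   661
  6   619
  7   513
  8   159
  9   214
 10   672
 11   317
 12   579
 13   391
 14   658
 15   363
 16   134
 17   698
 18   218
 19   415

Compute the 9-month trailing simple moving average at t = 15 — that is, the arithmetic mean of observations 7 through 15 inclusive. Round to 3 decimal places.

429.556

Sum of periods 7–15: 513 + 159 + 214 + 672 + 317 + 579 + 391 + 658 + 363 = 3866
Divide by 9: 3866 / 9 = 429.556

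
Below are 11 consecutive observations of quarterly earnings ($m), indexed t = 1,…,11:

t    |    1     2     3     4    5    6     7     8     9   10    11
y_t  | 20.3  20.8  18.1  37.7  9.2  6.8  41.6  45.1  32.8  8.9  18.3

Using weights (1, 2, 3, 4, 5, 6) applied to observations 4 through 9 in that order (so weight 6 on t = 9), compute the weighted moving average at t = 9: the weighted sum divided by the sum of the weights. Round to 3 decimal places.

Weighted sum: 1·37.7 + 2·9.2 + 3·6.8 + 4·41.6 + 5·45.1 + 6·32.8 = 37.7 + 18.4 + 20.4 + 166.4 + 225.5 + 196.8 = 665.2
Weight total: 1 + 2 + 3 + 4 + 5 + 6 = 21
WMA = 665.2 / 21 = 31.676

31.676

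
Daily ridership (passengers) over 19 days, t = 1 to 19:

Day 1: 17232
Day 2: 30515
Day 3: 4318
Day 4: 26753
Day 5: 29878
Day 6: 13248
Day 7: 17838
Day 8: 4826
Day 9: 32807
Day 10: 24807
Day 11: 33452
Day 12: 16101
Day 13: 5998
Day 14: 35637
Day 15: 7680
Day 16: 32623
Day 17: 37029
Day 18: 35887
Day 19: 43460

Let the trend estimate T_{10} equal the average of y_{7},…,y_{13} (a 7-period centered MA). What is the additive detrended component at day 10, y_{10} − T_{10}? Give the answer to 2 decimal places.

5402.86

Trend T_10 = (17838 + 4826 + 32807 + 24807 + 33452 + 16101 + 5998) / 7 = 135829/7 = 19404.1429
Detrended value: 24807 − 19404.1429 = 5402.86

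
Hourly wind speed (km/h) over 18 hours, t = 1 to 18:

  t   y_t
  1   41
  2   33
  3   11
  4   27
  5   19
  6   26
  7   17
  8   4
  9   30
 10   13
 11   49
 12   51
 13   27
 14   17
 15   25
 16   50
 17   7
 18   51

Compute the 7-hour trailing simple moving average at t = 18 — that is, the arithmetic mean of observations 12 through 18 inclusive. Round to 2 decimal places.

32.57

Sum of periods 12–18: 51 + 27 + 17 + 25 + 50 + 7 + 51 = 228
Divide by 7: 228 / 7 = 32.57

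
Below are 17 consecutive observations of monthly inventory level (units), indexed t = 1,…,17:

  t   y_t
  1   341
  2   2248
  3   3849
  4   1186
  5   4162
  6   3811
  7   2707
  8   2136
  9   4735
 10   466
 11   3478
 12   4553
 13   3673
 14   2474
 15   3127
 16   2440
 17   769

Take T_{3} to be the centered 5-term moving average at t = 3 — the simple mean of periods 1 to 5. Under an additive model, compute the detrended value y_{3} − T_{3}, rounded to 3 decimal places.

Trend T_3 = (341 + 2248 + 3849 + 1186 + 4162) / 5 = 11786/5 = 2357.20000
Detrended value: 3849 − 2357.20000 = 1491.800

1491.800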